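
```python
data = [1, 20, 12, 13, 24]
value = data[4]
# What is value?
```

Trace:
`data = [1, 20, 12, 13, 24]` → data = [1, 20, 12, 13, 24]
`value = data[4]` → value = 24
So value = 24

Answer: 24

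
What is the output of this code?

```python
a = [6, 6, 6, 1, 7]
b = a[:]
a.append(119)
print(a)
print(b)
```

Key concept: slice [:] creates copy.
Step by step:
`a = [6, 6, 6, 1, 7]` → a = [6, 6, 6, 1, 7]
`b = a[:]` → b = [6, 6, 6, 1, 7]
`a.append(119)` → a = [6, 6, 6, 1, 7, 119]
`print(a)` → prints [6, 6, 6, 1, 7, 119]
`print(b)` → prints [6, 6, 6, 1, 7]

Answer:
[6, 6, 6, 1, 7, 119]
[6, 6, 6, 1, 7]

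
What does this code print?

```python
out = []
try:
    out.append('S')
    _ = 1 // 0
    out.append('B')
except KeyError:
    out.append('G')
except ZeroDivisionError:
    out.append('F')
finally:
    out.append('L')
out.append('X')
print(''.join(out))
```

Execution trace: 'S' (try body) → 'F' (except ZeroDivisionError) → 'L' (finally) → 'X' (after the try/except). Output: SFLX

Answer: SFLX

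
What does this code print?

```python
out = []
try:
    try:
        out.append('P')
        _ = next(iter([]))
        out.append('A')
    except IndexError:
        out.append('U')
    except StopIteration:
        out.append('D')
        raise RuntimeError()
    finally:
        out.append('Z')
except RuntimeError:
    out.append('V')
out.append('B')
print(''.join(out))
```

Execution trace: 'P' (inner try body) → 'D' (inner except StopIteration) → 'Z' (inner finally) → 'V' (outer except RuntimeError) → 'B' (after the try/except). Output: PDZVB

Answer: PDZVB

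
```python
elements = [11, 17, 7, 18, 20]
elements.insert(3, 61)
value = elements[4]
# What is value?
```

Trace:
`elements = [11, 17, 7, 18, 20]` → elements = [11, 17, 7, 18, 20]
`elements.insert(3, 61)` → elements = [11, 17, 7, 61, 18, 20]
`value = elements[4]` → value = 18
So value = 18

Answer: 18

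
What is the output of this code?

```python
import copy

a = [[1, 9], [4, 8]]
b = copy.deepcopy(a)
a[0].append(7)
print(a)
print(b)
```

Key concept: deep copy is fully independent.
Step by step:
`a = [[1, 9], [4, 8]]` → a = [[1, 9], [4, 8]]
`b = copy.deepcopy(a)` → b = [[1, 9], [4, 8]]
`a[0].append(7)` → a = [[1, 9, 7], [4, 8]]
`print(a)` → prints [[1, 9, 7], [4, 8]]
`print(b)` → prints [[1, 9], [4, 8]]

Answer:
[[1, 9, 7], [4, 8]]
[[1, 9], [4, 8]]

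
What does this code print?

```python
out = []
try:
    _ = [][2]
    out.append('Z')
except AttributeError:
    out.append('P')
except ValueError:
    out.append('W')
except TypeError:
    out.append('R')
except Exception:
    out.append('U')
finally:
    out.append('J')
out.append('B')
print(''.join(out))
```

Execution trace: 'U' (except Exception) → 'J' (finally) → 'B' (after the try/except). Output: UJB

Answer: UJB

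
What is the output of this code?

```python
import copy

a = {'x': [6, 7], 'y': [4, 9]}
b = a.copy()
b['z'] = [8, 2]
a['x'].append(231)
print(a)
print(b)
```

Key concept: shallow copy of dict with mutable values.
Step by step:
`a = {'x': [6, 7], 'y': [4, 9]}` → a = {'x': [6, 7], 'y': [4, 9]}
`b = a.copy()` → b = {'x': [6, 7], 'y': [4, 9]}
`b['z'] = [8, 2]` → b = {'x': [6, 7], 'y': [4, 9], 'z': [8, 2]}
`a['x'].append(231)` → a = {'x': [6, 7, 231], 'y': [4, 9]}; b = {'x': [6, 7, 231], 'y': [4, 9], 'z': [8, 2]}
`print(a)` → prints {'x': [6, 7, 231], 'y': [4, 9]}
`print(b)` → prints {'x': [6, 7, 231], 'y': [4, 9], 'z': [8, 2]}

Answer:
{'x': [6, 7, 231], 'y': [4, 9]}
{'x': [6, 7, 231], 'y': [4, 9], 'z': [8, 2]}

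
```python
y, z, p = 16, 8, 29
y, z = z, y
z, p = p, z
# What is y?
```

Trace:
`y, z, p = 16, 8, 29` → y = 16; z = 8; p = 29
`y, z = z, y` → y = 8; z = 16
`z, p = p, z` → z = 29; p = 16
So y = 8

Answer: 8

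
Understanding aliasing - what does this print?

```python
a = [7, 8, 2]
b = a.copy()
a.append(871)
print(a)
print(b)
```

Key concept: list.copy() creates independent copy.
Step by step:
`a = [7, 8, 2]` → a = [7, 8, 2]
`b = a.copy()` → b = [7, 8, 2]
`a.append(871)` → a = [7, 8, 2, 871]
`print(a)` → prints [7, 8, 2, 871]
`print(b)` → prints [7, 8, 2]

Answer:
[7, 8, 2, 871]
[7, 8, 2]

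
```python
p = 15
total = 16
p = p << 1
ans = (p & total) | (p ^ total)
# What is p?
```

Trace:
`p = 15` → p = 15
`total = 16` → total = 16
`p = p << 1` → p = 30
`ans = (p & total) | (p ^ total)` → ans = 30
So p = 30

Answer: 30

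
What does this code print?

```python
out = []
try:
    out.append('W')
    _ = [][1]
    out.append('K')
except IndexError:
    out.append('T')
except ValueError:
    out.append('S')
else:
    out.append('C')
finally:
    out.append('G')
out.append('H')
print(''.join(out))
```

Execution trace: 'W' (try body) → 'T' (except IndexError) → 'G' (finally) → 'H' (after the try/except). Output: WTGH

Answer: WTGH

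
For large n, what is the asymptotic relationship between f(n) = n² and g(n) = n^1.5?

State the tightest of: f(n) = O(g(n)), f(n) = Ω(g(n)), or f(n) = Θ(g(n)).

n² vs n^1.5: f(n) = Ω(g(n)) but not O(g(n)) — n² grows strictly faster than n^1.5.

Answer: f(n) = Ω(g(n)) but not O(g(n)) — n² grows strictly faster than n^1.5.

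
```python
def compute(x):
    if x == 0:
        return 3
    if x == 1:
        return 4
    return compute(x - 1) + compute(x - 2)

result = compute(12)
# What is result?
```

Build up from base cases: compute(0)=3, compute(1)=4, compute(2)=7, compute(3)=11, compute(4)=18, compute(5)=29, compute(6)=47, ..., compute(12)=843

Answer: 843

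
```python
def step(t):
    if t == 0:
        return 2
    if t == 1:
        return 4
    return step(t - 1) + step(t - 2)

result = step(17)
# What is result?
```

Build up from base cases: step(0)=2, step(1)=4, step(2)=6, step(3)=10, step(4)=16, step(5)=26, step(6)=42, ..., step(17)=8362

Answer: 8362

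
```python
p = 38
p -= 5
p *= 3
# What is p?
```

Trace:
`p = 38` → p = 38
`p -= 5` → p = 33
`p *= 3` → p = 99
So p = 99

Answer: 99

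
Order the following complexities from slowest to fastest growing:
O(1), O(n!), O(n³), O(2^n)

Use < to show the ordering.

Ordered by growth rate: O(1) < O(n³) < O(2^n) < O(n!)

Answer: O(1) < O(n³) < O(2^n) < O(n!)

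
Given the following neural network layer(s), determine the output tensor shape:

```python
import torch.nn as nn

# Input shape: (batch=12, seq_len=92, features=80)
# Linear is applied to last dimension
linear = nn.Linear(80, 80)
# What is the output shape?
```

Input: (12, 92, 80) -> Output: (12, 92, 80)

Answer: (12, 92, 80)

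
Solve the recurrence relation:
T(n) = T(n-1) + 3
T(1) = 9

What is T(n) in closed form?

Unrolling: T(n) = T(1) + 3·(n-1) = 9 + 3(n-1) = 3n + 6.

Answer: T(n) = 3n + 6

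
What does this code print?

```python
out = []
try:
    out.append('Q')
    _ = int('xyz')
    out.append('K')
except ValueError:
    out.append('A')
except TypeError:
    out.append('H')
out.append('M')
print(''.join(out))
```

Execution trace: 'Q' (try body) → 'A' (except ValueError) → 'M' (after the try/except). Output: QAM

Answer: QAM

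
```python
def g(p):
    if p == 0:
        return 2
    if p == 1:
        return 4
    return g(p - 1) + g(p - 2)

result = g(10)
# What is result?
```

Build up from base cases: g(0)=2, g(1)=4, g(2)=6, g(3)=10, g(4)=16, g(5)=26, g(6)=42, ..., g(10)=288

Answer: 288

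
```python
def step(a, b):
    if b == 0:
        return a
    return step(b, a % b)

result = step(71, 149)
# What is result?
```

step(71, 149) -> step(149, 71) -> step(71, 7) -> step(7, 1) -> step(1, 0) -> 1

Answer: 1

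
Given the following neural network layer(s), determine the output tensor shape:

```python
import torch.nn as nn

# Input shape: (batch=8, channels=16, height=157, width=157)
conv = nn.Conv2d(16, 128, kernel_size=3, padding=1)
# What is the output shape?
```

Input: (8, 16, 157, 157) -> Output: (8, 128, 157, 157)

Answer: (8, 128, 157, 157)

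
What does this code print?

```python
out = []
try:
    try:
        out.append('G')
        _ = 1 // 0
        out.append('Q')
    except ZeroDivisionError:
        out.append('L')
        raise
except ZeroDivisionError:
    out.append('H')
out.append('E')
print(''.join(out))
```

Execution trace: 'G' (inner try body) → 'L' (inner except ZeroDivisionError) → 'H' (outer except ZeroDivisionError) → 'E' (after the try/except). Output: GLHE

Answer: GLHE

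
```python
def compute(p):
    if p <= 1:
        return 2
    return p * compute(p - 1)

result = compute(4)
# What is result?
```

compute(4) = 4 * 3 * 2 * 2 = 48

Answer: 48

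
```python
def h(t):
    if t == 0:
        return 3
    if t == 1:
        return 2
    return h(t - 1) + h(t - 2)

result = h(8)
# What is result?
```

Build up from base cases: h(0)=3, h(1)=2, h(2)=5, h(3)=7, h(4)=12, h(5)=19, h(6)=31, ..., h(8)=81

Answer: 81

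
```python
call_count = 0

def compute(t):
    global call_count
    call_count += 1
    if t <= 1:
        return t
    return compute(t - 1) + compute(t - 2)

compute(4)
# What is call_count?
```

Calls(t) = 1 + Calls(t-1) + Calls(t-2); Calls(0)=Calls(1)=1. For t=4 this gives 9.

Answer: 9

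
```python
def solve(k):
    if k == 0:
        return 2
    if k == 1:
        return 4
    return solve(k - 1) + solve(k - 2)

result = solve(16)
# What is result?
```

Build up from base cases: solve(0)=2, solve(1)=4, solve(2)=6, solve(3)=10, solve(4)=16, solve(5)=26, solve(6)=42, ..., solve(16)=5168

Answer: 5168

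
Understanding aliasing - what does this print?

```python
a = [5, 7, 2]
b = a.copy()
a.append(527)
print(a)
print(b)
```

Key concept: list.copy() creates independent copy.
Step by step:
`a = [5, 7, 2]` → a = [5, 7, 2]
`b = a.copy()` → b = [5, 7, 2]
`a.append(527)` → a = [5, 7, 2, 527]
`print(a)` → prints [5, 7, 2, 527]
`print(b)` → prints [5, 7, 2]

Answer:
[5, 7, 2, 527]
[5, 7, 2]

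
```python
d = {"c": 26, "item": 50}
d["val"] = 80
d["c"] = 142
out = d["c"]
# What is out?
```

Trace:
`d = {"c": 26, "item": 50}` → d = {'c': 26, 'item': 50}
`d["val"] = 80` → d = {'c': 26, 'item': 50, 'val': 80}
`d["c"] = 142` → d = {'c': 142, 'item': 50, 'val': 80}
`out = d["c"]` → out = 142
So out = 142

Answer: 142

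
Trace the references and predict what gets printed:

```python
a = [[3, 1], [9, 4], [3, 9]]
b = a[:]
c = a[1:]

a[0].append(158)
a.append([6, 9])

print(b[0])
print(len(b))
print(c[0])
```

Key concept: slice with nested mutation.
Step by step:
`a = [[3, 1], [9, 4], [3, 9]]` → a = [[3, 1], [9, 4], [3, 9]]
`b = a[:]` → b = [[3, 1], [9, 4], [3, 9]]
`c = a[1:]` → c = [[9, 4], [3, 9]]
`a[0].append(158)` → a = [[3, 1, 158], [9, 4], [3, 9]]; b = [[3, 1, 158], [9, 4], [3, 9]]
`a.append([6, 9])` → a = [[3, 1, 158], [9, 4], [3, 9], [6, 9]]
`print(b[0])` → prints [3, 1, 158]
`print(len(b))` → prints 3
`print(c[0])` → prints [9, 4]

Answer:
[3, 1, 158]
3
[9, 4]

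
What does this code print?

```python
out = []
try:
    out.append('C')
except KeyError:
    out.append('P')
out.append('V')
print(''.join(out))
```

Execution trace: 'C' (try body, no exception) → 'V' (after the try/except). Output: CV

Answer: CV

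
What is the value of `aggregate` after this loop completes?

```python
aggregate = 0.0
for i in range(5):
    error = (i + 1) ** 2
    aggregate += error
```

Sum of squared losses 1² + 2² + ... + 5²
`aggregate` takes the values: 0.0 → 1.0 → 5.0 → 14.0 → 30.0 → 55.0

Answer: 55.0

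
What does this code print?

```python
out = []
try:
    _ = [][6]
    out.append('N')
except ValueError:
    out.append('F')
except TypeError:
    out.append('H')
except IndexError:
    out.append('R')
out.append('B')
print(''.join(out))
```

Execution trace: 'R' (except IndexError) → 'B' (after the try/except). Output: RB

Answer: RB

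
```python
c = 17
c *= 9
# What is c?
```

Trace:
`c = 17` → c = 17
`c *= 9` → c = 153
So c = 153

Answer: 153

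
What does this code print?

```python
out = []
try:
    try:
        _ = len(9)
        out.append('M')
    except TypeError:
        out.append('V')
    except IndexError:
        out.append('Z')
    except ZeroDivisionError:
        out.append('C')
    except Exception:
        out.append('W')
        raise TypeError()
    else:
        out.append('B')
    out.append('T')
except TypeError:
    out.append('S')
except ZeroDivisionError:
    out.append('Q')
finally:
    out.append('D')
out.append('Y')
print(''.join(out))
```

Execution trace: 'V' (inner except TypeError) → 'T' (try body, no exception) → 'D' (finally) → 'Y' (after the try/except). Output: VTDY

Answer: VTDY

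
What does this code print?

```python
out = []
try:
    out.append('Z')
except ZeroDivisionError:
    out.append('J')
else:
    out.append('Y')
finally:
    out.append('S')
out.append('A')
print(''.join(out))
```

Execution trace: 'Z' (try body, no exception) → 'Y' (else) → 'S' (finally) → 'A' (after the try/except). Output: ZYSA

Answer: ZYSA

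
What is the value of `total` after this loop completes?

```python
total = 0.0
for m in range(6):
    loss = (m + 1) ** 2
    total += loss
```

Sum of squared losses 1² + 2² + ... + 6²
`total` takes the values: 0.0 → 1.0 → 5.0 → 14.0 → 30.0 → 55.0 → 91.0

Answer: 91.0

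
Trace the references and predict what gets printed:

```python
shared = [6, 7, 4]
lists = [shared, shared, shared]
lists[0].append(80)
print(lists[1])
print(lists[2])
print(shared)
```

Key concept: list of same reference.
Step by step:
`shared = [6, 7, 4]` → shared = [6, 7, 4]
`lists = [shared, shared, shared]` → lists = [[6, 7, 4], [6, 7, 4], [6, 7, 4]]
`lists[0].append(80)` → shared = [6, 7, 4, 80]; lists = [[6, 7, 4, 80], [6, 7, 4, 80], [6, 7, 4, 80]]
`print(lists[1])` → prints [6, 7, 4, 80]
`print(lists[2])` → prints [6, 7, 4, 80]
`print(shared)` → prints [6, 7, 4, 80]

Answer:
[6, 7, 4, 80]
[6, 7, 4, 80]
[6, 7, 4, 80]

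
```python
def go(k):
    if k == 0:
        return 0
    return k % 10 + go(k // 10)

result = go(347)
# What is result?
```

Sum of digits of 347: 7 + 4 + 3 = 14

Answer: 14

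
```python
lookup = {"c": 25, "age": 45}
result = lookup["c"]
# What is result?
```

Trace:
`lookup = {"c": 25, "age": 45}` → lookup = {'c': 25, 'age': 45}
`result = lookup["c"]` → result = 25
So result = 25

Answer: 25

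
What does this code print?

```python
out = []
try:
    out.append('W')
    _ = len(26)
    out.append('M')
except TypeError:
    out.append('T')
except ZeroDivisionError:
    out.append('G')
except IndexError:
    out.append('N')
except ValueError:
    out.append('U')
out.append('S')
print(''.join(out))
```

Execution trace: 'W' (try body) → 'T' (except TypeError) → 'S' (after the try/except). Output: WTS

Answer: WTS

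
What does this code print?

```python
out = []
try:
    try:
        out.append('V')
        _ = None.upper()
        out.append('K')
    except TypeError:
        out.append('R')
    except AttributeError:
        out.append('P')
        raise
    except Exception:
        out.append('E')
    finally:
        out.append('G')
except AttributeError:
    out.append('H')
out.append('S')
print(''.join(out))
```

Execution trace: 'V' (inner try body) → 'P' (inner except AttributeError) → 'G' (inner finally) → 'H' (outer except AttributeError) → 'S' (after the try/except). Output: VPGHS

Answer: VPGHS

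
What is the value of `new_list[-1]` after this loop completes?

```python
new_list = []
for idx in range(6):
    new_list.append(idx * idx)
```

Last element of squares 0 to 5
`new_list` takes the values: [] → [0] → [0, 1] → [0, 1, 4] → [0, 1, 4, 9] → [0, 1, 4, 9, 16] → [0, 1, 4, 9, 16, 25]
So `new_list[-1]` = 25

Answer: 25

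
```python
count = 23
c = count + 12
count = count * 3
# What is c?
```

Trace:
`count = 23` → count = 23
`c = count + 12` → c = 35
`count = count * 3` → count = 69
So c = 35

Answer: 35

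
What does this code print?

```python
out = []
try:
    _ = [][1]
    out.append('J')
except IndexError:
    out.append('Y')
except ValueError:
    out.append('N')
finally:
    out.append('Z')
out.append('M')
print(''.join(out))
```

Execution trace: 'Y' (except IndexError) → 'Z' (finally) → 'M' (after the try/except). Output: YZM

Answer: YZM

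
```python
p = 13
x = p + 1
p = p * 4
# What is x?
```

Trace:
`p = 13` → p = 13
`x = p + 1` → x = 14
`p = p * 4` → p = 52
So x = 14

Answer: 14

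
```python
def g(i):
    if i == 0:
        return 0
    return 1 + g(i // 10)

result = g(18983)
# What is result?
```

Count of digits of 18983: 5

Answer: 5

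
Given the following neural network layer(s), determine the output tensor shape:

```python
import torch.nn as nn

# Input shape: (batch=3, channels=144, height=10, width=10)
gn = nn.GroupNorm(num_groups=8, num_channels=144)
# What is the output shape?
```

Input: (3, 144, 10, 10) -> Output: (3, 144, 10, 10)

Answer: (3, 144, 10, 10)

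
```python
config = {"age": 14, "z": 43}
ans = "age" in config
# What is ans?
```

Trace:
`config = {"age": 14, "z": 43}` → config = {'age': 14, 'z': 43}
`ans = "age" in config` → ans = True
So ans = True

Answer: True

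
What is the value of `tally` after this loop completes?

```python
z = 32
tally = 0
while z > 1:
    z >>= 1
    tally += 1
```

Count right shifts until 1
`tally` takes the values: 0 → 1 → 2 → 3 → 4 → 5

Answer: 5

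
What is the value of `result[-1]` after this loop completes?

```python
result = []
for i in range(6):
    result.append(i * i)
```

Last element of squares 0 to 5
`result` takes the values: [] → [0] → [0, 1] → [0, 1, 4] → [0, 1, 4, 9] → [0, 1, 4, 9, 16] → [0, 1, 4, 9, 16, 25]
So `result[-1]` = 25

Answer: 25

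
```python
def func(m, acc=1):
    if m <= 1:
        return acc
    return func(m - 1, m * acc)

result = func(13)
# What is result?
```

Accumulator trace (n, acc): (13, 1) -> (12, 13) -> (11, 156) -> (10, 1716) -> (9, 17160) -> (8, 154440) -> (7, 1235520) -> (6, 8648640) -> (5, 51891840) -> (4, 259459200) -> (3, 1037836800) -> (2, 3113510400) -> (1, 6227020800) -> return 6227020800

Answer: 6227020800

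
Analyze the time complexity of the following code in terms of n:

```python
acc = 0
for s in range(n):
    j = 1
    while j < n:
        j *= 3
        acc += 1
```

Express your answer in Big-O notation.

Each loop level contributes: n × log n. Multiplying the contributions gives O(n log n).

Answer: O(n log n)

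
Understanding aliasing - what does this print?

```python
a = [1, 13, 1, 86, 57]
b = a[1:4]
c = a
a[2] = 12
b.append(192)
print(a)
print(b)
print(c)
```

Key concept: slice vs alias.
Step by step:
`a = [1, 13, 1, 86, 57]` → a = [1, 13, 1, 86, 57]
`b = a[1:4]` → b = [13, 1, 86]
`c = a` → c = [1, 13, 1, 86, 57] (same object as a)
`a[2] = 12` → a = [1, 13, 12, 86, 57] (same object as c); c = [1, 13, 12, 86, 57] (same object as a)
`b.append(192)` → b = [13, 1, 86, 192]
`print(a)` → prints [1, 13, 12, 86, 57]
`print(b)` → prints [13, 1, 86, 192]
`print(c)` → prints [1, 13, 12, 86, 57]

Answer:
[1, 13, 12, 86, 57]
[13, 1, 86, 192]
[1, 13, 12, 86, 57]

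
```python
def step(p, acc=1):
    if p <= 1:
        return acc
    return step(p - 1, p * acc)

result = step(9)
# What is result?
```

Accumulator trace (n, acc): (9, 1) -> (8, 9) -> (7, 72) -> (6, 504) -> (5, 3024) -> (4, 15120) -> (3, 60480) -> (2, 181440) -> (1, 362880) -> return 362880

Answer: 362880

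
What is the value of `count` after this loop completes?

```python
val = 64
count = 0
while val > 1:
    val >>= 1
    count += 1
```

Count right shifts until 1
`count` takes the values: 0 → 1 → 2 → 3 → 4 → 5 → 6

Answer: 6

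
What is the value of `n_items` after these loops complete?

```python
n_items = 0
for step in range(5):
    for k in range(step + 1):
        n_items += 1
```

Triangle: 1 + 2 + ... + 5
`n_items` takes the values: 0 → 1 → 2 → 3 → 4 → 5 → 6 → 7 → 8 → 9 → 10 → 11 → 12 → 13 → 14 → 15

Answer: 15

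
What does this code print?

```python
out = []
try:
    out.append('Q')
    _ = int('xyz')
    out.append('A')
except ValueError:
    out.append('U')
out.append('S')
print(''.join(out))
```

Execution trace: 'Q' (try body) → 'U' (except ValueError) → 'S' (after the try/except). Output: QUS

Answer: QUS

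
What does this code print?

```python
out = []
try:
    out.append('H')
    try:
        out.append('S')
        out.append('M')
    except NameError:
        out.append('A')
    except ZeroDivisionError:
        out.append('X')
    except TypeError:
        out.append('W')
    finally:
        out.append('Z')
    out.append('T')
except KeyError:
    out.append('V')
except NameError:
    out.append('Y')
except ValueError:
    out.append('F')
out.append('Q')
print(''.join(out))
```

Execution trace: 'H' (try body) → 'S' (inner try body) → 'M' (inner try body, no exception) → 'Z' (inner finally) → 'T' (try body, no exception) → 'Q' (after the try/except). Output: HSMZTQ

Answer: HSMZTQ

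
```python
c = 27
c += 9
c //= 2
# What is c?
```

Trace:
`c = 27` → c = 27
`c += 9` → c = 36
`c //= 2` → c = 18
So c = 18

Answer: 18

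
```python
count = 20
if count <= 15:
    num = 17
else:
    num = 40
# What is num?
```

Trace:
`count = 20` → count = 20
`if count <= 15: ...` → count <= 15 is False, take else branch → num = 40
So num = 40

Answer: 40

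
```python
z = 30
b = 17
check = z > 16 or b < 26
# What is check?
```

Trace:
`z = 30` → z = 30
`b = 17` → b = 17
`check = z > 16 or b < 26` → check = True
So check = True

Answer: True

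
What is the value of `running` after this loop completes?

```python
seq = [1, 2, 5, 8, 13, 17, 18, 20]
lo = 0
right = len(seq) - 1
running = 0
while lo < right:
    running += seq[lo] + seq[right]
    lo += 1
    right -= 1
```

Sum of pairs from ends
`running` takes the values: 0 → 21 → 41 → 63 → 84

Answer: 84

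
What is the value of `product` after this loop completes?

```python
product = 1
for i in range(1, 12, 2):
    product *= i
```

Product of 1, 3, 5, ... up to 11
`product` takes the values: 1 → 3 → 15 → 105 → 945 → 10395

Answer: 10395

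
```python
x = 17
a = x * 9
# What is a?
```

Trace:
`x = 17` → x = 17
`a = x * 9` → a = 153
So a = 153

Answer: 153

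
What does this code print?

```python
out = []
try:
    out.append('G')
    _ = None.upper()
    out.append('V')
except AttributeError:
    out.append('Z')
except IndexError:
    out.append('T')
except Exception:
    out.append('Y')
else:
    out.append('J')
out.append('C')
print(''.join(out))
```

Execution trace: 'G' (try body) → 'Z' (except AttributeError) → 'C' (after the try/except). Output: GZC

Answer: GZC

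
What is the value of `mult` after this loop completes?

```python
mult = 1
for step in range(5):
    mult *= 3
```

3^5 = 243
`mult` takes the values: 1 → 3 → 9 → 27 → 81 → 243

Answer: 243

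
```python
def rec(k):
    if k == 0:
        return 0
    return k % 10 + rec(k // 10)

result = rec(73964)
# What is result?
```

Sum of digits of 73964: 4 + 6 + 9 + 3 + 7 = 29

Answer: 29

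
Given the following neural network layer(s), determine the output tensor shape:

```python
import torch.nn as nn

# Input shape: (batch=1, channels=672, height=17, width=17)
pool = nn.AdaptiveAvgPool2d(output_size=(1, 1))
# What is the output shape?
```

Input: (1, 672, 17, 17) -> Output: (1, 672, 1, 1)

Answer: (1, 672, 1, 1)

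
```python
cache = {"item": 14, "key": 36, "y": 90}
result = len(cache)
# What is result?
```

Trace:
`cache = {"item": 14, "key": 36, "y": 90}` → cache = {'item': 14, 'key': 36, 'y': 90}
`result = len(cache)` → result = 3
So result = 3

Answer: 3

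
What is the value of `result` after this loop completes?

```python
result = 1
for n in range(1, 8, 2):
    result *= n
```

Product of 1, 3, 5, ... up to 7
`result` takes the values: 1 → 3 → 15 → 105

Answer: 105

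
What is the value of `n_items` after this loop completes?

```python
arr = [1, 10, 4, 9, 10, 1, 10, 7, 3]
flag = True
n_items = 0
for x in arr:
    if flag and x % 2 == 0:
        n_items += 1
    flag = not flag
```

Count even values at even positions
`n_items` takes the values: 0 → 1 → 2 → 3

Answer: 3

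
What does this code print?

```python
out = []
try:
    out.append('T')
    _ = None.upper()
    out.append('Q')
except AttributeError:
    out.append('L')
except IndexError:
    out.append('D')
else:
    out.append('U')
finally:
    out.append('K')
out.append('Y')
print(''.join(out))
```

Execution trace: 'T' (try body) → 'L' (except AttributeError) → 'K' (finally) → 'Y' (after the try/except). Output: TLKY

Answer: TLKY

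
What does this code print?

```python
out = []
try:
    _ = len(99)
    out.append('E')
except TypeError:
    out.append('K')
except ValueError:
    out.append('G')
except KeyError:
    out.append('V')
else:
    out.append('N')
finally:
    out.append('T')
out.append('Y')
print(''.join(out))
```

Execution trace: 'K' (except TypeError) → 'T' (finally) → 'Y' (after the try/except). Output: KTY

Answer: KTY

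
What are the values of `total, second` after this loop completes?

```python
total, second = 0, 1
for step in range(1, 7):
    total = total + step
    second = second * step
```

Sum and factorial of 1 to 6
`total, second` takes the values: (0, 1) → (1, 1) → (3, 1) → (3, 2) → (6, 2) → (6, 6) → (10, 6) → (10, 24) → (15, 24) → (15, 120) → (21, 120) → (21, 720)

Answer: 21, 720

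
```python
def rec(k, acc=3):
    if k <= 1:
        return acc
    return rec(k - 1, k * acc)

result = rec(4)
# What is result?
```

Accumulator trace (n, acc): (4, 3) -> (3, 12) -> (2, 36) -> (1, 72) -> return 72

Answer: 72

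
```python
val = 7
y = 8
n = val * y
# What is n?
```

Trace:
`val = 7` → val = 7
`y = 8` → y = 8
`n = val * y` → n = 56
So n = 56

Answer: 56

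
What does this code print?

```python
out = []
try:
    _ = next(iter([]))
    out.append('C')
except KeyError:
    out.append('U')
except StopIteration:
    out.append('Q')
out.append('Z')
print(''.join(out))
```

Execution trace: 'Q' (except StopIteration) → 'Z' (after the try/except). Output: QZ

Answer: QZ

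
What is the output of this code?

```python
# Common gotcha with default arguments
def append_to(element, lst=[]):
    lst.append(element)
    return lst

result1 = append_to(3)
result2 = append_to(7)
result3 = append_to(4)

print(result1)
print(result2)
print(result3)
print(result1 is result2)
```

Key concept: mutable default argument gotcha.
Step by step:
`result1 = append_to(3)` → result1 = [3]
`result2 = append_to(7)` → result1 = [3, 7] (same object as result2); result2 = [3, 7] (same object as result1)
`result3 = append_to(4)` → result1 = [3, 7, 4] (same object as result2, result3); result2 = [3, 7, 4] (same object as result1, result3); result3 = [3, 7, 4] (same object as result1, result2)
`print(result1)` → prints [3, 7, 4]
`print(result2)` → prints [3, 7, 4]
`print(result3)` → prints [3, 7, 4]
`print(result1 is result2)` → prints True

Answer:
[3, 7, 4]
[3, 7, 4]
[3, 7, 4]
True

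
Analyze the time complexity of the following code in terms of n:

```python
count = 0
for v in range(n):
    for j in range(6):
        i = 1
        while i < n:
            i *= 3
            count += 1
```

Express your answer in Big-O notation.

Each loop level contributes: n × 1 × log n. Multiplying the contributions gives O(n log n).

Answer: O(n log n)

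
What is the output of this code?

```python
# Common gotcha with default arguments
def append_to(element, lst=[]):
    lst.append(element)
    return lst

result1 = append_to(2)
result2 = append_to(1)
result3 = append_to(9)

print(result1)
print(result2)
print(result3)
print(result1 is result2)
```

Key concept: mutable default argument gotcha.
Step by step:
`result1 = append_to(2)` → result1 = [2]
`result2 = append_to(1)` → result1 = [2, 1] (same object as result2); result2 = [2, 1] (same object as result1)
`result3 = append_to(9)` → result1 = [2, 1, 9] (same object as result2, result3); result2 = [2, 1, 9] (same object as result1, result3); result3 = [2, 1, 9] (same object as result1, result2)
`print(result1)` → prints [2, 1, 9]
`print(result2)` → prints [2, 1, 9]
`print(result3)` → prints [2, 1, 9]
`print(result1 is result2)` → prints True

Answer:
[2, 1, 9]
[2, 1, 9]
[2, 1, 9]
True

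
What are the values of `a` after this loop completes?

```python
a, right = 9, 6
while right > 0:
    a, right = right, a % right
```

GCD of 9 and 6
`a` takes the values: 9 → 6 → 3

Answer: 3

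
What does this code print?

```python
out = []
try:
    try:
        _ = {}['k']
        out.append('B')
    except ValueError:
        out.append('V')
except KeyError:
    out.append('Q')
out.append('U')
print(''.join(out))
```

Execution trace: 'Q' (outer except KeyError) → 'U' (after the try/except). Output: QU

Answer: QU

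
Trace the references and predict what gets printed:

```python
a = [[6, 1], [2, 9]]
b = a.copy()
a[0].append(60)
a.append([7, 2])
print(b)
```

Key concept: shallow copy with nested lists.
Step by step:
`a = [[6, 1], [2, 9]]` → a = [[6, 1], [2, 9]]
`b = a.copy()` → b = [[6, 1], [2, 9]]
`a[0].append(60)` → a = [[6, 1, 60], [2, 9]]; b = [[6, 1, 60], [2, 9]]
`a.append([7, 2])` → a = [[6, 1, 60], [2, 9], [7, 2]]
`print(b)` → prints [[6, 1, 60], [2, 9]]

Answer: [[6, 1, 60], [2, 9]]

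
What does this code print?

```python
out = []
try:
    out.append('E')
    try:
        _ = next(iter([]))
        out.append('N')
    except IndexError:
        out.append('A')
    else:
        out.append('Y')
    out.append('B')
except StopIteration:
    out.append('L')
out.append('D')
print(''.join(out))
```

Execution trace: 'E' (try body) → 'L' (except StopIteration) → 'D' (after the try/except). Output: ELD

Answer: ELD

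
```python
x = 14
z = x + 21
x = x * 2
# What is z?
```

Trace:
`x = 14` → x = 14
`z = x + 21` → z = 35
`x = x * 2` → x = 28
So z = 35

Answer: 35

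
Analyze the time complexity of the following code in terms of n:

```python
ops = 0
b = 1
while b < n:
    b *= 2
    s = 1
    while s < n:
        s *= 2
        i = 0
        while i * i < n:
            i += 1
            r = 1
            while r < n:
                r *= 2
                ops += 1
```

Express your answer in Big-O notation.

Each loop level contributes: log n × log n × √n × log n. Multiplying the contributions gives O(√n log^3 n).

Answer: O(√n log^3 n)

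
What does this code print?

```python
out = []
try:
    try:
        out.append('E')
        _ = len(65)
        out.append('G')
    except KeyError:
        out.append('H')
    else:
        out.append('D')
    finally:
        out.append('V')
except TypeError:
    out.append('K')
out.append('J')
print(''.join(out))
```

Execution trace: 'E' (inner try body) → 'V' (inner finally) → 'K' (outer except TypeError) → 'J' (after the try/except). Output: EVKJ

Answer: EVKJ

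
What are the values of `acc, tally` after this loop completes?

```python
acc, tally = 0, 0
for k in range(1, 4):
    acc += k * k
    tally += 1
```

Sum of squares and count
`acc, tally` takes the values: (0, 0) → (1, 0) → (1, 1) → (5, 1) → (5, 2) → (14, 2) → (14, 3)

Answer: 14, 3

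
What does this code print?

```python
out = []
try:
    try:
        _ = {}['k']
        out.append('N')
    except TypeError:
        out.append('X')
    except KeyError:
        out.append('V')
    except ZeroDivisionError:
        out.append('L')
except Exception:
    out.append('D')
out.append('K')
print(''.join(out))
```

Execution trace: 'V' (inner except KeyError) → 'K' (after the try/except). Output: VK

Answer: VK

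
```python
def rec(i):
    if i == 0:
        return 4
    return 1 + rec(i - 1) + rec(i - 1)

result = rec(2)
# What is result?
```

rec(i) = 1 + 2·rec(i-1), rec(0)=4. Closed form: (4+1)·2^2 - 1 = 19.

Answer: 19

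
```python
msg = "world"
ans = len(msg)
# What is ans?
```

Trace:
`msg = "world"` → msg = 'world'
`ans = len(msg)` → ans = 5
So ans = 5

Answer: 5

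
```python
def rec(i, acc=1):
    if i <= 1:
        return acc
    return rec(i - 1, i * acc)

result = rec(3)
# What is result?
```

Accumulator trace (n, acc): (3, 1) -> (2, 3) -> (1, 6) -> return 6

Answer: 6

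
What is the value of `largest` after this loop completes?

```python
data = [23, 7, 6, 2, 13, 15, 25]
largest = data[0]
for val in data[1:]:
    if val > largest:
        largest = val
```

Maximum of [23, 7, 6, 2, 13, 15, 25]
`largest` takes the values: 23 → 25

Answer: 25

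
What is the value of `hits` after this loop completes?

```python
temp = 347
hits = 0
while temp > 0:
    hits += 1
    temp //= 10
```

Count digits by repeated division by 10
`hits` takes the values: 0 → 1 → 2 → 3

Answer: 3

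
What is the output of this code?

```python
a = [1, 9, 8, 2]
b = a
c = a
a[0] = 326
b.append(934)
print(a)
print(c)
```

Key concept: multiple aliases.
Step by step:
`a = [1, 9, 8, 2]` → a = [1, 9, 8, 2]
`b = a` → b = [1, 9, 8, 2] (same object as a)
`c = a` → c = [1, 9, 8, 2] (same object as a, b)
`a[0] = 326` → a = [326, 9, 8, 2] (same object as b, c); b = [326, 9, 8, 2] (same object as a, c); c = [326, 9, 8, 2] (same object as a, b)
`b.append(934)` → a = [326, 9, 8, 2, 934] (same object as b, c); b = [326, 9, 8, 2, 934] (same object as a, c); c = [326, 9, 8, 2, 934] (same object as a, b)
`print(a)` → prints [326, 9, 8, 2, 934]
`print(c)` → prints [326, 9, 8, 2, 934]

Answer:
[326, 9, 8, 2, 934]
[326, 9, 8, 2, 934]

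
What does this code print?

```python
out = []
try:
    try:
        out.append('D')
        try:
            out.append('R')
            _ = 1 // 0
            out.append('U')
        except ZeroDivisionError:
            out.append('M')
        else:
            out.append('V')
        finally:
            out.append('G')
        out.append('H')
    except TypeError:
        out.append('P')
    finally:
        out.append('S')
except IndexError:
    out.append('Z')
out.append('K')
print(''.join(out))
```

Execution trace: 'D' (try body) → 'R' (inner try body) → 'M' (inner except ZeroDivisionError) → 'G' (inner finally) → 'H' (try body, no exception) → 'S' (finally) → 'K' (after the try/except). Output: DRMGHSK

Answer: DRMGHSK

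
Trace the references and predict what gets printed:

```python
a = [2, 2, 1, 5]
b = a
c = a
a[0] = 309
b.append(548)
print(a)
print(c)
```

Key concept: multiple aliases.
Step by step:
`a = [2, 2, 1, 5]` → a = [2, 2, 1, 5]
`b = a` → b = [2, 2, 1, 5] (same object as a)
`c = a` → c = [2, 2, 1, 5] (same object as a, b)
`a[0] = 309` → a = [309, 2, 1, 5] (same object as b, c); b = [309, 2, 1, 5] (same object as a, c); c = [309, 2, 1, 5] (same object as a, b)
`b.append(548)` → a = [309, 2, 1, 5, 548] (same object as b, c); b = [309, 2, 1, 5, 548] (same object as a, c); c = [309, 2, 1, 5, 548] (same object as a, b)
`print(a)` → prints [309, 2, 1, 5, 548]
`print(c)` → prints [309, 2, 1, 5, 548]

Answer:
[309, 2, 1, 5, 548]
[309, 2, 1, 5, 548]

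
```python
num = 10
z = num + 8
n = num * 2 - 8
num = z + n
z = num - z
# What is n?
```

Trace:
`num = 10` → num = 10
`z = num + 8` → z = 18
`n = num * 2 - 8` → n = 12
`num = z + n` → num = 30
`z = num - z` → z = 12
So n = 12

Answer: 12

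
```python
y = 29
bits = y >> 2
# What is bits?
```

Trace:
`y = 29` → y = 29
`bits = y >> 2` → bits = 7
So bits = 7

Answer: 7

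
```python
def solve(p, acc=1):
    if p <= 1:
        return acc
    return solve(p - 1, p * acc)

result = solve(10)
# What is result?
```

Accumulator trace (n, acc): (10, 1) -> (9, 10) -> (8, 90) -> (7, 720) -> (6, 5040) -> (5, 30240) -> (4, 151200) -> (3, 604800) -> (2, 1814400) -> (1, 3628800) -> return 3628800

Answer: 3628800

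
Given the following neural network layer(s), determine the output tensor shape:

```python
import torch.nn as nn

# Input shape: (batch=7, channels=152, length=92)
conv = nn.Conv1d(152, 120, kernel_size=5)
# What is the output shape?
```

Input: (7, 152, 92) -> Output: (7, 120, 88)

Answer: (7, 120, 88)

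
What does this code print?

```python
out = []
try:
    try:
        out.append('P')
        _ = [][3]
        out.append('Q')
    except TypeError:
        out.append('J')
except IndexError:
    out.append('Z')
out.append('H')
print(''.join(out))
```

Execution trace: 'P' (try body) → 'Z' (outer except IndexError) → 'H' (after the try/except). Output: PZH

Answer: PZH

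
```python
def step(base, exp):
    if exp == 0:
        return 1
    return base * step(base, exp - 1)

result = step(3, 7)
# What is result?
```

step(3, 7) = 3 * 3 * 3 * 3 * 3 * 3 * 3 = 2187

Answer: 2187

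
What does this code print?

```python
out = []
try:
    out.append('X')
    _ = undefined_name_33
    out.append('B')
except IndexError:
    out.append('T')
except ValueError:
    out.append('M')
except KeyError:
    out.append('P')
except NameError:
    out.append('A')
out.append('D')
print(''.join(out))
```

Execution trace: 'X' (try body) → 'A' (except NameError) → 'D' (after the try/except). Output: XAD

Answer: XAD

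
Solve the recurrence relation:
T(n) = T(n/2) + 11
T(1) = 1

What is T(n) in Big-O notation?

Each step divides n by 2 and adds 11. After log_2(n) steps we reach T(1)=1. So T(n) = 11·log_2(n) + 1 = O(log n).

Answer: O(log n)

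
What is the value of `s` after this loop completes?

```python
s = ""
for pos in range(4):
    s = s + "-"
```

Repeat '-' 4 times
`s` takes the values: "" → "-" → "--" → "---" → "----"

Answer: "----"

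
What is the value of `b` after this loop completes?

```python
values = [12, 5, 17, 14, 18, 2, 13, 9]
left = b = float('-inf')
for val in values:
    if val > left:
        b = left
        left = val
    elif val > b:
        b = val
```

Second largest (with repeats) in [12, 5, 17, 14, 18, 2, 13, 9]
`b` takes the values: -inf → 5 → 12 → 14 → 17

Answer: 17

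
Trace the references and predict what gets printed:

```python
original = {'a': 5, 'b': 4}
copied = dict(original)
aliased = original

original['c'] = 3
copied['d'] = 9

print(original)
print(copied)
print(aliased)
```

Key concept: dict() creates copy, assignment creates alias.
Step by step:
`original = {'a': 5, 'b': 4}` → original = {'a': 5, 'b': 4}
`copied = dict(original)` → copied = {'a': 5, 'b': 4}
`aliased = original` → aliased = {'a': 5, 'b': 4} (same object as original)
`original['c'] = 3` → original = {'a': 5, 'b': 4, 'c': 3} (same object as aliased); aliased = {'a': 5, 'b': 4, 'c': 3} (same object as original)
`copied['d'] = 9` → copied = {'a': 5, 'b': 4, 'd': 9}
`print(original)` → prints {'a': 5, 'b': 4, 'c': 3}
`print(copied)` → prints {'a': 5, 'b': 4, 'd': 9}
`print(aliased)` → prints {'a': 5, 'b': 4, 'c': 3}

Answer:
{'a': 5, 'b': 4, 'c': 3}
{'a': 5, 'b': 4, 'd': 9}
{'a': 5, 'b': 4, 'c': 3}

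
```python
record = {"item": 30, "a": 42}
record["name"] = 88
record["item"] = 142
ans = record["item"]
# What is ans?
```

Trace:
`record = {"item": 30, "a": 42}` → record = {'item': 30, 'a': 42}
`record["name"] = 88` → record = {'item': 30, 'a': 42, 'name': 88}
`record["item"] = 142` → record = {'item': 142, 'a': 42, 'name': 88}
`ans = record["item"]` → ans = 142
So ans = 142

Answer: 142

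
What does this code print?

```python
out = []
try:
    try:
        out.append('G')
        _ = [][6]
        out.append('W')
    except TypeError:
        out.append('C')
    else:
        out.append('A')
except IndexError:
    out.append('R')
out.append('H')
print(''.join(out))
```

Execution trace: 'G' (try body) → 'R' (outer except IndexError) → 'H' (after the try/except). Output: GRH

Answer: GRH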